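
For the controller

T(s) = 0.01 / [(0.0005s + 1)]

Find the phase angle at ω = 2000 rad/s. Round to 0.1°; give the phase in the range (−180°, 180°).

-45.0°

At ω = 2000 rad/s:
pole (1 + j2000·0.0005) = 1 + j1 → |·| ≈ 1.4142, ∠ ≈ 45.00°
∠T = (0°) − (45.00°) = -45.00°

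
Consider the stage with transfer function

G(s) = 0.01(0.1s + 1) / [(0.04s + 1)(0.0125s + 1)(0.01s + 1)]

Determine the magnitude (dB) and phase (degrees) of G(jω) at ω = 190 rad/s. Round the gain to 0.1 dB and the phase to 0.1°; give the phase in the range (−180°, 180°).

At ω = 190 rad/s:
zero (1 + j190·0.1) = 1 + j19 → |·| ≈ 19.026, ∠ ≈ 86.99°
pole (1 + j190·0.04) = 1 + j7.6 → |·| ≈ 7.6655, ∠ ≈ 82.50°
pole (1 + j190·0.0125) = 1 + j2.375 → |·| ≈ 2.5769, ∠ ≈ 67.17°
pole (1 + j190·0.01) = 1 + j1.9 → |·| ≈ 2.1471, ∠ ≈ 62.24°
|G| = 0.01 · 19.026 / (7.6655 · 2.5769 · 2.1471) ≈ 0.004486
Gain = 20 log₁₀(0.004486) ≈ -46.96 dB
∠G = (86.99°) − (82.50° + 67.17° + 62.24°) = -124.92°

-47.0 dB, -124.9°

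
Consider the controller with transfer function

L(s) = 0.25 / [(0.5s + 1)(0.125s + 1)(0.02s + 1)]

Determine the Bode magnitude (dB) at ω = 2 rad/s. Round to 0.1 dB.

-15.3 dB

At ω = 2 rad/s:
pole (1 + j2·0.5) = 1 + j1 → |·| ≈ 1.4142, ∠ ≈ 45.00°
pole (1 + j2·0.125) = 1 + j0.25 → |·| ≈ 1.0308, ∠ ≈ 14.04°
pole (1 + j2·0.02) = 1 + j0.04 → |·| ≈ 1.0008, ∠ ≈ 2.29°
|L| = 0.25 · 1 / (1.4142 · 1.0308 · 1.0008) ≈ 0.17136
Gain = 20 log₁₀(0.17136) ≈ -15.32 dB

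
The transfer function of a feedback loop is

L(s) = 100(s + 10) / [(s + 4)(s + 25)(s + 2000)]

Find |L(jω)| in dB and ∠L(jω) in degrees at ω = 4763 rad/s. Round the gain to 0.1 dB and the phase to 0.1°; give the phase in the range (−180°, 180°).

At s = jω = j4763:
zero (s+10): 10 + j4763 → |·| = √(10²+4763²) = √22686269 ≈ 4763, ∠ = arctan(4763/10) ≈ 89.88°
pole (s+4): 4 + j4763 → |·| = √(4²+4763²) = √22686185 ≈ 4763, ∠ = arctan(4763/4) ≈ 89.95°
pole (s+25): 25 + j4763 → |·| = √(25²+4763²) = √22686794 ≈ 4763.1, ∠ = arctan(4763/25) ≈ 89.70°
pole (s+2000): 2000 + j4763 → |·| = √(2000²+4763²) = √26686169 ≈ 5165.9, ∠ = arctan(4763/2000) ≈ 67.22°
|L| = 100 · 4763 / 1.172e+11 ≈ 4.064e-06
Gain = 20 log₁₀(4.064e-06) ≈ -107.82 dB
∠L = 89.88° − 246.87° = -156.99°

-107.8 dB, -157.0°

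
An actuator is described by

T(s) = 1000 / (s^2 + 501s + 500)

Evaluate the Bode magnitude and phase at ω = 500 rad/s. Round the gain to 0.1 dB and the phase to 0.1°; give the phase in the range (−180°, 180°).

Substitute s = j500:
Numerator: 1000 = 1000 + j0
Denominator: (j500)^2 + 501(j500) + 500 = -249500 + j250500
|N| = √(1000² + 0²) ≈ 1000, ∠N ≈ 0.00°
|D| = √(249500² + 250500²) ≈ 3.5355e+05, ∠D ≈ 134.89°
|T| = 1000 / 3.5355e+05 ≈ 0.0028285
Gain = 20 log₁₀(0.0028285) ≈ -50.97 dB
∠T = 0.00° − 134.89° = -134.89°

-51.0 dB, -134.9°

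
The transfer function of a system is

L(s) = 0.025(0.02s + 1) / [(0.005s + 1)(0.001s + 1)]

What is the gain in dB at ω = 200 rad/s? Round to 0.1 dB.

-22.9 dB

At ω = 200 rad/s:
zero (1 + j200·0.02) = 1 + j4 → |·| ≈ 4.1231, ∠ ≈ 75.96°
pole (1 + j200·0.005) = 1 + j1 → |·| ≈ 1.4142, ∠ ≈ 45.00°
pole (1 + j200·0.001) = 1 + j0.2 → |·| ≈ 1.0198, ∠ ≈ 11.31°
|L| = 0.025 · 4.1231 / (1.4142 · 1.0198) ≈ 0.071472
Gain = 20 log₁₀(0.071472) ≈ -22.92 dB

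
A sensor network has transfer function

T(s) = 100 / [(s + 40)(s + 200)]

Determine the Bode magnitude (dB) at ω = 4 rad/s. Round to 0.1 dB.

-38.1 dB

At s = jω = j4:
pole (s+40): 40 + j4 → |·| = √(40²+4²) = √1616 ≈ 40.2, ∠ = arctan(4/40) ≈ 5.71°
pole (s+200): 200 + j4 → |·| = √(200²+4²) = √40016 ≈ 200.04, ∠ = arctan(4/200) ≈ 1.15°
|T| = 100 / 8041.6 ≈ 0.012435
Gain = 20 log₁₀(0.012435) ≈ -38.11 dB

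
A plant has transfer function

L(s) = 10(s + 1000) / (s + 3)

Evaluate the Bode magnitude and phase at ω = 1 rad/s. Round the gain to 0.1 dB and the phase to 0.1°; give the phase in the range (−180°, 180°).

At s = jω = j1:
zero (s+1000): 1000 + j1 → |·| = √(1000²+1²) = √1000001 ≈ 1000, ∠ = arctan(1/1000) ≈ 0.06°
pole (s+3): 3 + j1 → |·| = √(3²+1²) = √10 ≈ 3.1623, ∠ = arctan(1/3) ≈ 18.43°
|L| = 10 · 1000 / 3.1623 ≈ 3162.3
Gain = 20 log₁₀(3162.3) ≈ 70.00 dB
∠L = 0.06° − 18.43° = -18.37°

70.0 dB, -18.4°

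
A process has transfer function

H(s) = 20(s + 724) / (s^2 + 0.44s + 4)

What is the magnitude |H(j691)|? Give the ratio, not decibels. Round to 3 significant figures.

At s = jω = j691:
zero (s+724): 724 + j691 → |·| = √(724²+691²) = √1001657 ≈ 1000.8, ∠ = arctan(691/724) ≈ 43.66°
quadratic: (j691)² + 0.44·j691 + 4 = -477477 + j304.04 → |·| ≈ 4.7748e+05, ∠ ≈ 179.96°
|H| = 20 · 1000.8 / 4.7748e+05 ≈ 0.04192

0.0419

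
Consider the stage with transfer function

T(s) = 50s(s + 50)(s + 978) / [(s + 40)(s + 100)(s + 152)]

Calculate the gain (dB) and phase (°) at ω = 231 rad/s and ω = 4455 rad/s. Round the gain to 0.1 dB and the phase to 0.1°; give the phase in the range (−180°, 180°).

ω = 231: 44.5 dB, -22.3°; ω = 4455: 34.2 dB, -9.3°

At s = jω = j231:
zero (s+50): 50 + j231 → |·| = √(50²+231²) = √55861 ≈ 236.35, ∠ = arctan(231/50) ≈ 77.79°
zero (s+978): 978 + j231 → |·| = √(978²+231²) = √1009845 ≈ 1004.9, ∠ = arctan(231/978) ≈ 13.29°
zero at origin: s = j231 → |·| = 231, ∠ = 90.00°
pole (s+40): 40 + j231 → |·| = √(40²+231²) = √54961 ≈ 234.44, ∠ = arctan(231/40) ≈ 80.18°
pole (s+100): 100 + j231 → |·| = √(100²+231²) = √63361 ≈ 251.72, ∠ = arctan(231/100) ≈ 66.59°
pole (s+152): 152 + j231 → |·| = √(152²+231²) = √76465 ≈ 276.52, ∠ = arctan(231/152) ≈ 56.65°
|T| = 50 · 5.4864e+07 / 1.6318e+07 ≈ 168.11
Gain = 20 log₁₀(168.11) ≈ 44.51 dB
∠T = 181.08° − 203.42° = -22.34°

At s = jω = j4455:
zero (s+50): 50 + j4455 → |·| = √(50²+4455²) = √19849525 ≈ 4455.3, ∠ = arctan(4455/50) ≈ 89.36°
zero (s+978): 978 + j4455 → |·| = √(978²+4455²) = √20803509 ≈ 4561.1, ∠ = arctan(4455/978) ≈ 77.62°
zero at origin: s = j4455 → |·| = 4455, ∠ = 90.00°
pole (s+40): 40 + j4455 → |·| = √(40²+4455²) = √19848625 ≈ 4455.2, ∠ = arctan(4455/40) ≈ 89.49°
pole (s+100): 100 + j4455 → |·| = √(100²+4455²) = √19857025 ≈ 4456.1, ∠ = arctan(4455/100) ≈ 88.71°
pole (s+152): 152 + j4455 → |·| = √(152²+4455²) = √19870129 ≈ 4457.6, ∠ = arctan(4455/152) ≈ 88.05°
|T| = 50 · 9.053e+10 / 8.8496e+10 ≈ 51.149
Gain = 20 log₁₀(51.149) ≈ 34.18 dB
∠T = 256.98° − 266.25° = -9.27°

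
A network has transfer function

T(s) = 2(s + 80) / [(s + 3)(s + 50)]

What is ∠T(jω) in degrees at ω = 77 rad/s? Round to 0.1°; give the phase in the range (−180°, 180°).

At s = jω = j77:
zero (s+80): 80 + j77 → |·| = √(80²+77²) = √12329 ≈ 111.04, ∠ = arctan(77/80) ≈ 43.91°
pole (s+3): 3 + j77 → |·| = √(3²+77²) = √5938 ≈ 77.058, ∠ = arctan(77/3) ≈ 87.77°
pole (s+50): 50 + j77 → |·| = √(50²+77²) = √8429 ≈ 91.81, ∠ = arctan(77/50) ≈ 57.00°
∠T = 43.91° − 144.77° = -100.86°

-100.9°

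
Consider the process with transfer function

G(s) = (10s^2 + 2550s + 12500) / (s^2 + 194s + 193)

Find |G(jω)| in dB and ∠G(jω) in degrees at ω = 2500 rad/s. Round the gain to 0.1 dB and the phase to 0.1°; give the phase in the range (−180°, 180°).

20.0 dB, -1.4°

Substitute s = j2500:
Numerator: 10(j2500)^2 + 2550(j2500) + 12500 = -62487500 + j6375000
Denominator: (j2500)^2 + 194(j2500) + 193 = -6249807 + j485000
|N| = √(62487500² + 6375000²) ≈ 6.2812e+07, ∠N ≈ 174.17°
|D| = √(6249807² + 485000²) ≈ 6.2686e+06, ∠D ≈ 175.56°
|G| = 6.2812e+07 / 6.2686e+06 ≈ 10.02
Gain = 20 log₁₀(10.02) ≈ 20.02 dB
∠G = 174.17° − 175.56° = -1.39°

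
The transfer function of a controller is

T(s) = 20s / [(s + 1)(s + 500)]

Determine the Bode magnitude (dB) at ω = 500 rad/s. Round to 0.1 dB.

At s = jω = j500:
zero at origin: s = j500 → |·| = 500, ∠ = 90.00°
pole (s+1): 1 + j500 → |·| = √(1²+500²) = √250001 ≈ 500, ∠ = arctan(500/1) ≈ 89.89°
pole (s+500): 500 + j500 → |·| = √(500²+500²) = √500000 ≈ 707.11, ∠ = arctan(500/500) ≈ 45.00°
|T| = 20 · 500 / 3.5356e+05 ≈ 0.028284
Gain = 20 log₁₀(0.028284) ≈ -30.97 dB

-31.0 dB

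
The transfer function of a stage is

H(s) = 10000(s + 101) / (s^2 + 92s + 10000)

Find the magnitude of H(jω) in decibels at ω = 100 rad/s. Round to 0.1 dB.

At s = jω = j100:
zero (s+101): 101 + j100 → |·| = √(101²+100²) = √20201 ≈ 142.13, ∠ = arctan(100/101) ≈ 44.71°
quadratic: (j100)² + 92·j100 + 10000 = 0 + j9200 → |·| ≈ 9200, ∠ ≈ 90.00°
|H| = 10000 · 142.13 / 9200 ≈ 154.49
Gain = 20 log₁₀(154.49) ≈ 43.78 dB

43.8 dB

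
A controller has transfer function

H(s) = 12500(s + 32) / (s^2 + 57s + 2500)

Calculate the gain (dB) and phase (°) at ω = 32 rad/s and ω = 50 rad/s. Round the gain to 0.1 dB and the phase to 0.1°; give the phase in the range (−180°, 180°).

ω = 32: 47.6 dB, -6.0°; ω = 50: 48.3 dB, -32.6°

At s = jω = j32:
zero (s+32): 32 + j32 → |·| = √(32²+32²) = √2048 ≈ 45.255, ∠ = arctan(32/32) ≈ 45.00°
quadratic: (j32)² + 57·j32 + 2500 = 1476 + j1824 → |·| ≈ 2346.4, ∠ ≈ 51.02°
|H| = 12500 · 45.255 / 2346.4 ≈ 241.09
Gain = 20 log₁₀(241.09) ≈ 47.64 dB
∠H = 45.00° − 51.02° = -6.02°

At s = jω = j50:
zero (s+32): 32 + j50 → |·| = √(32²+50²) = √3524 ≈ 59.363, ∠ = arctan(50/32) ≈ 57.38°
quadratic: (j50)² + 57·j50 + 2500 = 0 + j2850 → |·| ≈ 2850, ∠ ≈ 90.00°
|H| = 12500 · 59.363 / 2850 ≈ 260.36
Gain = 20 log₁₀(260.36) ≈ 48.31 dB
∠H = 57.38° − 90.00° = -32.62°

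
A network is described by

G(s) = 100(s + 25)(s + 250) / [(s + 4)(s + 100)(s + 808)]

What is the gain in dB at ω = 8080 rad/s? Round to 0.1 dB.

-38.2 dB

At s = jω = j8080:
zero (s+25): 25 + j8080 → |·| = √(25²+8080²) = √65287025 ≈ 8080, ∠ = arctan(8080/25) ≈ 89.82°
zero (s+250): 250 + j8080 → |·| = √(250²+8080²) = √65348900 ≈ 8083.9, ∠ = arctan(8080/250) ≈ 88.23°
pole (s+4): 4 + j8080 → |·| = √(4²+8080²) = √65286416 ≈ 8080, ∠ = arctan(8080/4) ≈ 89.97°
pole (s+100): 100 + j8080 → |·| = √(100²+8080²) = √65296400 ≈ 8080.6, ∠ = arctan(8080/100) ≈ 89.29°
pole (s+808): 808 + j8080 → |·| = √(808²+8080²) = √65939264 ≈ 8120.3, ∠ = arctan(8080/808) ≈ 84.29°
|G| = 100 · 6.5318e+07 / 5.3018e+11 ≈ 0.01232
Gain = 20 log₁₀(0.01232) ≈ -38.19 dB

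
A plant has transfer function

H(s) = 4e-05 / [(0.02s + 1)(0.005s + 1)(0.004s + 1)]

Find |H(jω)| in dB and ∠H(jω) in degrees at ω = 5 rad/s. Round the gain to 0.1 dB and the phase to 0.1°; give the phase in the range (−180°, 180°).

At ω = 5 rad/s:
pole (1 + j5·0.02) = 1 + j0.1 → |·| ≈ 1.005, ∠ ≈ 5.71°
pole (1 + j5·0.005) = 1 + j0.025 → |·| ≈ 1.0003, ∠ ≈ 1.43°
pole (1 + j5·0.004) = 1 + j0.02 → |·| ≈ 1.0002, ∠ ≈ 1.15°
|H| = 4e-05 · 1 / (1.005 · 1.0003 · 1.0002) ≈ 3.9781e-05
Gain = 20 log₁₀(3.9781e-05) ≈ -88.01 dB
∠H = (0°) − (5.71° + 1.43° + 1.15°) = -8.29°

-88.0 dB, -8.3°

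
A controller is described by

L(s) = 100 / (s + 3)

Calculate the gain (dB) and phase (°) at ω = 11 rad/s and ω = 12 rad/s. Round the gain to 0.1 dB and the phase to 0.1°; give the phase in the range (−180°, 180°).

Substitute s = j11:
Numerator: 100 = 100 + j0
Denominator: (j11) + 3 = 3 + j11
|N| = √(100² + 0²) ≈ 100, ∠N ≈ 0.00°
|D| = √(3² + 11²) ≈ 11.402, ∠D ≈ 74.74°
|L| = 100 / 11.402 ≈ 8.7704
Gain = 20 log₁₀(8.7704) ≈ 18.86 dB
∠L = 0.00° − 74.74° = -74.74°

Substitute s = j12:
Numerator: 100 = 100 + j0
Denominator: (j12) + 3 = 3 + j12
|N| = √(100² + 0²) ≈ 100, ∠N ≈ 0.00°
|D| = √(3² + 12²) ≈ 12.369, ∠D ≈ 75.96°
|L| = 100 / 12.369 ≈ 8.0847
Gain = 20 log₁₀(8.0847) ≈ 18.15 dB
∠L = 0.00° − 75.96° = -75.96°

ω = 11: 18.9 dB, -74.7°; ω = 12: 18.2 dB, -76.0°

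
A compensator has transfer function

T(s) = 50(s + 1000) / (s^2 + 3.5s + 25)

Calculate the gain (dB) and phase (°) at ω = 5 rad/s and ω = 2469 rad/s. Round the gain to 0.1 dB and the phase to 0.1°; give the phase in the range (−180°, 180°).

At s = jω = j5:
zero (s+1000): 1000 + j5 → |·| = √(1000²+5²) = √1000025 ≈ 1000, ∠ = arctan(5/1000) ≈ 0.29°
quadratic: (j5)² + 3.5·j5 + 25 = 0 + j17.5 → |·| ≈ 17.5, ∠ ≈ 90.00°
|T| = 50 · 1000 / 17.5 ≈ 2857.1
Gain = 20 log₁₀(2857.1) ≈ 69.12 dB
∠T = 0.29° − 90.00° = -89.71°

At s = jω = j2469:
zero (s+1000): 1000 + j2469 → |·| = √(1000²+2469²) = √7095961 ≈ 2663.8, ∠ = arctan(2469/1000) ≈ 67.95°
quadratic: (j2469)² + 3.5·j2469 + 25 = -6095936 + j8641.5 → |·| ≈ 6.0959e+06, ∠ ≈ 179.92°
|T| = 50 · 2663.8 / 6.0959e+06 ≈ 0.021849
Gain = 20 log₁₀(0.021849) ≈ -33.21 dB
∠T = 67.95° − 179.92° = -111.97°

ω = 5: 69.1 dB, -89.7°; ω = 2469: -33.2 dB, -112.0°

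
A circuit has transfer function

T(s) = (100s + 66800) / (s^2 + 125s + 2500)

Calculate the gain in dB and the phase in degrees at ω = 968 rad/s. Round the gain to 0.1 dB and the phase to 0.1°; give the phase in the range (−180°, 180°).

Substitute s = j968:
Numerator: 100(j968) + 66800 = 66800 + j96800
Denominator: (j968)^2 + 125(j968) + 2500 = -934524 + j121000
|N| = √(66800² + 96800²) ≈ 1.1761e+05, ∠N ≈ 55.39°
|D| = √(934524² + 121000²) ≈ 9.4232e+05, ∠D ≈ 172.62°
|T| = 1.1761e+05 / 9.4232e+05 ≈ 0.12481
Gain = 20 log₁₀(0.12481) ≈ -18.08 dB
∠T = 55.39° − 172.62° = -117.23°

-18.1 dB, -117.2°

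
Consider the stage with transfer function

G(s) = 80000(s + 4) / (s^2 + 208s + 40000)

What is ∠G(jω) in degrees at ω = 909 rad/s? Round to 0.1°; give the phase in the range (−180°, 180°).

-76.7°

At s = jω = j909:
zero (s+4): 4 + j909 → |·| = √(4²+909²) = √826297 ≈ 909.01, ∠ = arctan(909/4) ≈ 89.75°
quadratic: (j909)² + 208·j909 + 40000 = -786281 + j189072 → |·| ≈ 8.0869e+05, ∠ ≈ 166.48°
∠G = 89.75° − 166.48° = -76.73°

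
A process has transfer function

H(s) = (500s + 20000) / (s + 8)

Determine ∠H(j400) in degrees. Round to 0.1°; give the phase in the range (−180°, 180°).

-4.6°

Substitute s = j400:
Numerator: 500(j400) + 20000 = 20000 + j200000
Denominator: (j400) + 8 = 8 + j400
|N| = √(20000² + 200000²) ≈ 2.01e+05, ∠N ≈ 84.29°
|D| = √(8² + 400²) ≈ 400.08, ∠D ≈ 88.85°
∠H = 84.29° − 88.85° = -4.56°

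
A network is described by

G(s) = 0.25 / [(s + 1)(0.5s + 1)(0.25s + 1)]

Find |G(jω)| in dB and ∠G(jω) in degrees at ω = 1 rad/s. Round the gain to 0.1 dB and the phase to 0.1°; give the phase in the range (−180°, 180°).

-16.3 dB, -85.6°

At ω = 1 rad/s:
pole (1 + j1·1) = 1 + j1 → |·| ≈ 1.4142, ∠ ≈ 45.00°
pole (1 + j1·0.5) = 1 + j0.5 → |·| ≈ 1.118, ∠ ≈ 26.57°
pole (1 + j1·0.25) = 1 + j0.25 → |·| ≈ 1.0308, ∠ ≈ 14.04°
|G| = 0.25 · 1 / (1.4142 · 1.118 · 1.0308) ≈ 0.1534
Gain = 20 log₁₀(0.1534) ≈ -16.28 dB
∠G = (0°) − (45.00° + 26.57° + 14.04°) = -85.61°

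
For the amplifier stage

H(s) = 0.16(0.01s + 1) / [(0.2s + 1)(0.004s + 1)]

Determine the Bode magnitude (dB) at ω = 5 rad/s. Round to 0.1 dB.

At ω = 5 rad/s:
zero (1 + j5·0.01) = 1 + j0.05 → |·| ≈ 1.0012, ∠ ≈ 2.86°
pole (1 + j5·0.2) = 1 + j1 → |·| ≈ 1.4142, ∠ ≈ 45.00°
pole (1 + j5·0.004) = 1 + j0.02 → |·| ≈ 1.0002, ∠ ≈ 1.15°
|H| = 0.16 · 1.0012 / (1.4142 · 1.0002) ≈ 0.11325
Gain = 20 log₁₀(0.11325) ≈ -18.92 dB

-18.9 dB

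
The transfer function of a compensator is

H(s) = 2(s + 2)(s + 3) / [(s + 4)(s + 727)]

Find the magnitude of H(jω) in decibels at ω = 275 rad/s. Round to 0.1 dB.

At s = jω = j275:
zero (s+2): 2 + j275 → |·| = √(2²+275²) = √75629 ≈ 275.01, ∠ = arctan(275/2) ≈ 89.58°
zero (s+3): 3 + j275 → |·| = √(3²+275²) = √75634 ≈ 275.02, ∠ = arctan(275/3) ≈ 89.37°
pole (s+4): 4 + j275 → |·| = √(4²+275²) = √75641 ≈ 275.03, ∠ = arctan(275/4) ≈ 89.17°
pole (s+727): 727 + j275 → |·| = √(727²+275²) = √604154 ≈ 777.27, ∠ = arctan(275/727) ≈ 20.72°
|H| = 2 · 75633 / 2.1377e+05 ≈ 0.70761
Gain = 20 log₁₀(0.70761) ≈ -3.00 dB

-3.0 dB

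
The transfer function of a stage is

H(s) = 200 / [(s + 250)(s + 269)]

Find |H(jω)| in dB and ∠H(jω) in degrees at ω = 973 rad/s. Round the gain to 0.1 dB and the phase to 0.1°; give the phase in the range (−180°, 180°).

-74.1 dB, -150.1°

At s = jω = j973:
pole (s+250): 250 + j973 → |·| = √(250²+973²) = √1009229 ≈ 1004.6, ∠ = arctan(973/250) ≈ 75.59°
pole (s+269): 269 + j973 → |·| = √(269²+973²) = √1019090 ≈ 1009.5, ∠ = arctan(973/269) ≈ 74.55°
|H| = 200 / 1.0141e+06 ≈ 0.00019722
Gain = 20 log₁₀(0.00019722) ≈ -74.10 dB
∠H = 0.00° − 150.14° = -150.14°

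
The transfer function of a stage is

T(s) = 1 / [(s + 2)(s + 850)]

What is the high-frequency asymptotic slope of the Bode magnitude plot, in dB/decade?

-40 dB/decade

Each pole contributes −20 dB/decade at high frequency; each zero contributes +20 dB/decade.
Net: 0 zero(s) − 2 pole(s) → -40 dB/decade.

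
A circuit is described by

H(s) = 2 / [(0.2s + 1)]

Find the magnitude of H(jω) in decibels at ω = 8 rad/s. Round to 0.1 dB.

At ω = 8 rad/s:
pole (1 + j8·0.2) = 1 + j1.6 → |·| ≈ 1.8868, ∠ ≈ 57.99°
|H| = 2 · 1 / (1.8868) ≈ 1.06
Gain = 20 log₁₀(1.06) ≈ 0.51 dB

0.5 dB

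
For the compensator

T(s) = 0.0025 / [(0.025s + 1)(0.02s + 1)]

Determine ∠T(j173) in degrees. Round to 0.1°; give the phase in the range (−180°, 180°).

At ω = 173 rad/s:
pole (1 + j173·0.025) = 1 + j4.325 → |·| ≈ 4.4391, ∠ ≈ 76.98°
pole (1 + j173·0.02) = 1 + j3.46 → |·| ≈ 3.6016, ∠ ≈ 73.88°
∠T = (0°) − (76.98° + 73.88°) = -150.86°

-150.9°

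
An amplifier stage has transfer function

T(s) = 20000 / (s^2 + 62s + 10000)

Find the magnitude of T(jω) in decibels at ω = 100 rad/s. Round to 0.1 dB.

At s = jω = j100:
quadratic: (j100)² + 62·j100 + 10000 = 0 + j6200 → |·| ≈ 6200, ∠ ≈ 90.00°
|T| = 20000 / 6200 ≈ 3.2258
Gain = 20 log₁₀(3.2258) ≈ 10.17 dB

10.2 dB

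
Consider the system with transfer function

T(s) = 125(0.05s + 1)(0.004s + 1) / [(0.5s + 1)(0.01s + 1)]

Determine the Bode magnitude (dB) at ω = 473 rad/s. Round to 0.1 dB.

At ω = 473 rad/s:
zero (1 + j473·0.05) = 1 + j23.65 → |·| ≈ 23.671, ∠ ≈ 87.58°
zero (1 + j473·0.004) = 1 + j1.892 → |·| ≈ 2.14, ∠ ≈ 62.14°
pole (1 + j473·0.5) = 1 + j236.5 → |·| ≈ 236.5, ∠ ≈ 89.76°
pole (1 + j473·0.01) = 1 + j4.73 → |·| ≈ 4.8346, ∠ ≈ 78.06°
|T| = 125 · 23.671 · 2.14 / (236.5 · 4.8346) ≈ 5.5379
Gain = 20 log₁₀(5.5379) ≈ 14.87 dB

14.9 dB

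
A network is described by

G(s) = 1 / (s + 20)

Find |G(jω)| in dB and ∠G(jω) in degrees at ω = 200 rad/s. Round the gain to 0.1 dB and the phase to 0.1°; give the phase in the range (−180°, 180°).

Substitute s = j200:
Numerator: 1 = 1 + j0
Denominator: (j200) + 20 = 20 + j200
|N| = √(1² + 0²) ≈ 1, ∠N ≈ 0.00°
|D| = √(20² + 200²) ≈ 201, ∠D ≈ 84.29°
|G| = 1 / 201 ≈ 0.0049751
Gain = 20 log₁₀(0.0049751) ≈ -46.06 dB
∠G = 0.00° − 84.29° = -84.29°

-46.1 dB, -84.3°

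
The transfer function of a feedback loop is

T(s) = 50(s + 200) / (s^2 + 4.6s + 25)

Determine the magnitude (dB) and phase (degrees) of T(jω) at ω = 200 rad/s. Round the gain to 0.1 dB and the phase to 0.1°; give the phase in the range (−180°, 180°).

-9.0 dB, -133.7°

At s = jω = j200:
zero (s+200): 200 + j200 → |·| = √(200²+200²) = √80000 ≈ 282.84, ∠ = arctan(200/200) ≈ 45.00°
quadratic: (j200)² + 4.6·j200 + 25 = -39975 + j920 → |·| ≈ 39986, ∠ ≈ 178.68°
|T| = 50 · 282.84 / 39986 ≈ 0.35367
Gain = 20 log₁₀(0.35367) ≈ -9.03 dB
∠T = 45.00° − 178.68° = -133.68°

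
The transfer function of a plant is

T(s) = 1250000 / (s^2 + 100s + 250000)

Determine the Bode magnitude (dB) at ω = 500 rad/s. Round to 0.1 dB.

28.0 dB

At s = jω = j500:
quadratic: (j500)² + 100·j500 + 250000 = 0 + j50000 → |·| ≈ 50000, ∠ ≈ 90.00°
|T| = 1250000 / 50000 ≈ 25
Gain = 20 log₁₀(25) ≈ 27.96 dB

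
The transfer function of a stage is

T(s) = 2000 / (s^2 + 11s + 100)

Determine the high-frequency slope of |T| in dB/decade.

-40 dB/decade

Each pole contributes −20 dB/decade at high frequency; each zero contributes +20 dB/decade.
Net: 0 zero(s) − 2 pole(s) → -40 dB/decade.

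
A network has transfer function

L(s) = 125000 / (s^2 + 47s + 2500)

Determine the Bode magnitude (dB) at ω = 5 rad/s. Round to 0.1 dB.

34.0 dB

At s = jω = j5:
quadratic: (j5)² + 47·j5 + 2500 = 2475 + j235 → |·| ≈ 2486.1, ∠ ≈ 5.42°
|L| = 125000 / 2486.1 ≈ 50.28
Gain = 20 log₁₀(50.28) ≈ 34.03 dB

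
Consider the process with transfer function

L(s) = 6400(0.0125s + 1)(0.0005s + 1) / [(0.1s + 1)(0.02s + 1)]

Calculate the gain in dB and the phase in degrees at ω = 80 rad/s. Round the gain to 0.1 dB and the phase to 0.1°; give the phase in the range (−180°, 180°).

55.5 dB, -93.6°

At ω = 80 rad/s:
zero (1 + j80·0.0125) = 1 + j1 → |·| ≈ 1.4142, ∠ ≈ 45.00°
zero (1 + j80·0.0005) = 1 + j0.04 → |·| ≈ 1.0008, ∠ ≈ 2.29°
pole (1 + j80·0.1) = 1 + j8 → |·| ≈ 8.0623, ∠ ≈ 82.87°
pole (1 + j80·0.02) = 1 + j1.6 → |·| ≈ 1.8868, ∠ ≈ 57.99°
|L| = 6400 · 1.4142 · 1.0008 / (8.0623 · 1.8868) ≈ 595.46
Gain = 20 log₁₀(595.46) ≈ 55.50 dB
∠L = (45.00° + 2.29°) − (82.87° + 57.99°) = -93.57°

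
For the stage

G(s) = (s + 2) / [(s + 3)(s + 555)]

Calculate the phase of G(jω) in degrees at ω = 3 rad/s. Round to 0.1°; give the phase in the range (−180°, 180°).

11.0°

At s = jω = j3:
zero (s+2): 2 + j3 → |·| = √(2²+3²) = √13 ≈ 3.6056, ∠ = arctan(3/2) ≈ 56.31°
pole (s+3): 3 + j3 → |·| = √(3²+3²) = √18 ≈ 4.2426, ∠ = arctan(3/3) ≈ 45.00°
pole (s+555): 555 + j3 → |·| = √(555²+3²) = √308034 ≈ 555.01, ∠ = arctan(3/555) ≈ 0.31°
∠G = 56.31° − 45.31° = 11.00°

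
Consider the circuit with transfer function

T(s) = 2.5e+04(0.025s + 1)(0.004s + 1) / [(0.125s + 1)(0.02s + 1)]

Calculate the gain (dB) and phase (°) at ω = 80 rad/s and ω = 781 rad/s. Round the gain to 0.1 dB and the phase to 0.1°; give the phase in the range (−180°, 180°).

ω = 80: 69.8 dB, -61.1°; ω = 781: 60.4 dB, -16.4°

At ω = 80 rad/s:
zero (1 + j80·0.025) = 1 + j2 → |·| ≈ 2.2361, ∠ ≈ 63.43°
zero (1 + j80·0.004) = 1 + j0.32 → |·| ≈ 1.05, ∠ ≈ 17.74°
pole (1 + j80·0.125) = 1 + j10 → |·| ≈ 10.05, ∠ ≈ 84.29°
pole (1 + j80·0.02) = 1 + j1.6 → |·| ≈ 1.8868, ∠ ≈ 57.99°
|T| = 2.5e+04 · 2.2361 · 1.05 / (10.05 · 1.8868) ≈ 3095.5
Gain = 20 log₁₀(3095.5) ≈ 69.81 dB
∠T = (63.43° + 17.74°) − (84.29° + 57.99°) = -61.11°

At ω = 781 rad/s:
zero (1 + j781·0.025) = 1 + j19.525 → |·| ≈ 19.551, ∠ ≈ 87.07°
zero (1 + j781·0.004) = 1 + j3.124 → |·| ≈ 3.2801, ∠ ≈ 72.25°
pole (1 + j781·0.125) = 1 + j97.625 → |·| ≈ 97.63, ∠ ≈ 89.41°
pole (1 + j781·0.02) = 1 + j15.62 → |·| ≈ 15.652, ∠ ≈ 86.34°
|T| = 2.5e+04 · 19.551 · 3.2801 / (97.63 · 15.652) ≈ 1049.2
Gain = 20 log₁₀(1049.2) ≈ 60.42 dB
∠T = (87.07° + 72.25°) − (89.41° + 86.34°) = -16.43°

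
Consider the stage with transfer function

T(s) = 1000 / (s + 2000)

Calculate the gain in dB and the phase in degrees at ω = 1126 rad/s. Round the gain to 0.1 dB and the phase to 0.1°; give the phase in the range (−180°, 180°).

-7.2 dB, -29.4°

Substitute s = j1126:
Numerator: 1000 = 1000 + j0
Denominator: (j1126) + 2000 = 2000 + j1126
|N| = √(1000² + 0²) ≈ 1000, ∠N ≈ 0.00°
|D| = √(2000² + 1126²) ≈ 2295.2, ∠D ≈ 29.38°
|T| = 1000 / 2295.2 ≈ 0.43569
Gain = 20 log₁₀(0.43569) ≈ -7.22 dB
∠T = 0.00° − 29.38° = -29.38°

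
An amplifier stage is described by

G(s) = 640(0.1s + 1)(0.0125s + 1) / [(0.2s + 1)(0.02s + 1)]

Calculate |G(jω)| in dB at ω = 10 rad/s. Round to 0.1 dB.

52.0 dB

At ω = 10 rad/s:
zero (1 + j10·0.1) = 1 + j1 → |·| ≈ 1.4142, ∠ ≈ 45.00°
zero (1 + j10·0.0125) = 1 + j0.125 → |·| ≈ 1.0078, ∠ ≈ 7.13°
pole (1 + j10·0.2) = 1 + j2 → |·| ≈ 2.2361, ∠ ≈ 63.43°
pole (1 + j10·0.02) = 1 + j0.2 → |·| ≈ 1.0198, ∠ ≈ 11.31°
|G| = 640 · 1.4142 · 1.0078 / (2.2361 · 1.0198) ≈ 400
Gain = 20 log₁₀(400) ≈ 52.04 dB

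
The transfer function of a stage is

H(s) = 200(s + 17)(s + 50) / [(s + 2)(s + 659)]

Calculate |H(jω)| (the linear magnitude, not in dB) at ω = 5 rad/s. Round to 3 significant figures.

At s = jω = j5:
zero (s+17): 17 + j5 → |·| = √(17²+5²) = √314 ≈ 17.72, ∠ = arctan(5/17) ≈ 16.39°
zero (s+50): 50 + j5 → |·| = √(50²+5²) = √2525 ≈ 50.249, ∠ = arctan(5/50) ≈ 5.71°
pole (s+2): 2 + j5 → |·| = √(2²+5²) = √29 ≈ 5.3852, ∠ = arctan(5/2) ≈ 68.20°
pole (s+659): 659 + j5 → |·| = √(659²+5²) = √434306 ≈ 659.02, ∠ = arctan(5/659) ≈ 0.43°
|H| = 200 · 890.41 / 3549 ≈ 50.178

50.2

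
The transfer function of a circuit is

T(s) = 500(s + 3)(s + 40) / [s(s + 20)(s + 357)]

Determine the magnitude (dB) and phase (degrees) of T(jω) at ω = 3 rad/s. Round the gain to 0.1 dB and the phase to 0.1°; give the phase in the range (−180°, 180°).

At s = jω = j3:
zero (s+3): 3 + j3 → |·| = √(3²+3²) = √18 ≈ 4.2426, ∠ = arctan(3/3) ≈ 45.00°
zero (s+40): 40 + j3 → |·| = √(40²+3²) = √1609 ≈ 40.112, ∠ = arctan(3/40) ≈ 4.29°
pole (s+20): 20 + j3 → |·| = √(20²+3²) = √409 ≈ 20.224, ∠ = arctan(3/20) ≈ 8.53°
pole (s+357): 357 + j3 → |·| = √(357²+3²) = √127458 ≈ 357.01, ∠ = arctan(3/357) ≈ 0.48°
pole at origin: |s| = 3, ∠ = 90.00° (in denominator)
|T| = 500 · 170.18 / 21661 ≈ 3.9283
Gain = 20 log₁₀(3.9283) ≈ 11.88 dB
∠T = 49.29° − 99.01° = -49.72°

11.9 dB, -49.7°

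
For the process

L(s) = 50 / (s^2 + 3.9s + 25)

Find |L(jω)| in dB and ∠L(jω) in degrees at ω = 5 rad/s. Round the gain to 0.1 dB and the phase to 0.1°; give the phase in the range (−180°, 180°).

8.2 dB, -90.0°

At s = jω = j5:
quadratic: (j5)² + 3.9·j5 + 25 = 0 + j19.5 → |·| ≈ 19.5, ∠ ≈ 90.00°
|L| = 50 / 19.5 ≈ 2.5641
Gain = 20 log₁₀(2.5641) ≈ 8.18 dB
∠L = 0.00° − 90.00° = -90.00°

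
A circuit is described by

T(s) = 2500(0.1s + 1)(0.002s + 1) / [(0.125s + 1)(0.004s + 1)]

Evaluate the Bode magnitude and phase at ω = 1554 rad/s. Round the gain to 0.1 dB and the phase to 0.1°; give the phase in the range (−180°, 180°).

At ω = 1554 rad/s:
zero (1 + j1554·0.1) = 1 + j155.4 → |·| ≈ 155.4, ∠ ≈ 89.63°
zero (1 + j1554·0.002) = 1 + j3.108 → |·| ≈ 3.2649, ∠ ≈ 72.16°
pole (1 + j1554·0.125) = 1 + j194.25 → |·| ≈ 194.25, ∠ ≈ 89.71°
pole (1 + j1554·0.004) = 1 + j6.216 → |·| ≈ 6.2959, ∠ ≈ 80.86°
|T| = 2500 · 155.4 · 3.2649 / (194.25 · 6.2959) ≈ 1037.2
Gain = 20 log₁₀(1037.2) ≈ 60.32 dB
∠T = (89.63° + 72.16°) − (89.71° + 80.86°) = -8.78°

60.3 dB, -8.8°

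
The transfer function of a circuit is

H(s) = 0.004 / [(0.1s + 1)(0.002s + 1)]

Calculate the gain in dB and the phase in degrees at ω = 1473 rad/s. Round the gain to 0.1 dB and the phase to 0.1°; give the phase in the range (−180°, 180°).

-101.2 dB, -160.9°

At ω = 1473 rad/s:
pole (1 + j1473·0.1) = 1 + j147.3 → |·| ≈ 147.3, ∠ ≈ 89.61°
pole (1 + j1473·0.002) = 1 + j2.946 → |·| ≈ 3.1111, ∠ ≈ 71.25°
|H| = 0.004 · 1 / (147.3 · 3.1111) ≈ 8.7286e-06
Gain = 20 log₁₀(8.7286e-06) ≈ -101.18 dB
∠H = (0°) − (89.61° + 71.25°) = -160.86°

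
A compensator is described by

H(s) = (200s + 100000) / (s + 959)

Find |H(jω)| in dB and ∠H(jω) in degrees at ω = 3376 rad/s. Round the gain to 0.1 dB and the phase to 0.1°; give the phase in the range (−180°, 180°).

Substitute s = j3376:
Numerator: 200(j3376) + 100000 = 100000 + j675200
Denominator: (j3376) + 959 = 959 + j3376
|N| = √(100000² + 675200²) ≈ 6.8257e+05, ∠N ≈ 81.58°
|D| = √(959² + 3376²) ≈ 3509.6, ∠D ≈ 74.14°
|H| = 6.8257e+05 / 3509.6 ≈ 194.49
Gain = 20 log₁₀(194.49) ≈ 45.78 dB
∠H = 81.58° − 74.14° = 7.44°

45.8 dB, 7.4°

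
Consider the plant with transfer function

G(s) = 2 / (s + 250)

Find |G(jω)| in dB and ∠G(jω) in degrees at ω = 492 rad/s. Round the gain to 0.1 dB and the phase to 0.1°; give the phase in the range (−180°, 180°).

-48.8 dB, -63.1°

Substitute s = j492:
Numerator: 2 = 2 + j0
Denominator: (j492) + 250 = 250 + j492
|N| = √(2² + 0²) ≈ 2, ∠N ≈ 0.00°
|D| = √(250² + 492²) ≈ 551.87, ∠D ≈ 63.06°
|G| = 2 / 551.87 ≈ 0.003624
Gain = 20 log₁₀(0.003624) ≈ -48.82 dB
∠G = 0.00° − 63.06° = -63.06°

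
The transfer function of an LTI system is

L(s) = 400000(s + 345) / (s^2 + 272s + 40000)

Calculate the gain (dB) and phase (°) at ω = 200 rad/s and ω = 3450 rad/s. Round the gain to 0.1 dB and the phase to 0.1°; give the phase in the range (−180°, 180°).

ω = 200: 69.3 dB, -59.9°; ω = 3450: 41.3 dB, -91.2°

At s = jω = j200:
zero (s+345): 345 + j200 → |·| = √(345²+200²) = √159025 ≈ 398.78, ∠ = arctan(200/345) ≈ 30.10°
quadratic: (j200)² + 272·j200 + 40000 = 0 + j54400 → |·| ≈ 54400, ∠ ≈ 90.00°
|L| = 400000 · 398.78 / 54400 ≈ 2932.2
Gain = 20 log₁₀(2932.2) ≈ 69.34 dB
∠L = 30.10° − 90.00° = -59.90°

At s = jω = j3450:
zero (s+345): 345 + j3450 → |·| = √(345²+3450²) = √12021525 ≈ 3467.2, ∠ = arctan(3450/345) ≈ 84.29°
quadratic: (j3450)² + 272·j3450 + 40000 = -11862500 + j938400 → |·| ≈ 1.19e+07, ∠ ≈ 175.48°
|L| = 400000 · 3467.2 / 1.19e+07 ≈ 116.54
Gain = 20 log₁₀(116.54) ≈ 41.33 dB
∠L = 84.29° − 175.48° = -91.19°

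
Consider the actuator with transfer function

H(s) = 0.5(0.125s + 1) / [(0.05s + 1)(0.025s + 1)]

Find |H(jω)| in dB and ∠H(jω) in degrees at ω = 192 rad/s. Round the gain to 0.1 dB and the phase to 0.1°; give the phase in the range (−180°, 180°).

-11.9 dB, -74.7°

At ω = 192 rad/s:
zero (1 + j192·0.125) = 1 + j24 → |·| ≈ 24.021, ∠ ≈ 87.61°
pole (1 + j192·0.05) = 1 + j9.6 → |·| ≈ 9.6519, ∠ ≈ 84.05°
pole (1 + j192·0.025) = 1 + j4.8 → |·| ≈ 4.9031, ∠ ≈ 78.23°
|H| = 0.5 · 24.021 / (9.6519 · 4.9031) ≈ 0.25379
Gain = 20 log₁₀(0.25379) ≈ -11.91 dB
∠H = (87.61°) − (84.05° + 78.23°) = -74.67°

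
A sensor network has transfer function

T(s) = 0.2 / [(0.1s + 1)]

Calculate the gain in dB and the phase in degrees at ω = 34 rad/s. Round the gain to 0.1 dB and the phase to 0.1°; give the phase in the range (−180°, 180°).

At ω = 34 rad/s:
pole (1 + j34·0.1) = 1 + j3.4 → |·| ≈ 3.544, ∠ ≈ 73.61°
|T| = 0.2 · 1 / (3.544) ≈ 0.056433
Gain = 20 log₁₀(0.056433) ≈ -24.97 dB
∠T = (0°) − (73.61°) = -73.61°

-25.0 dB, -73.6°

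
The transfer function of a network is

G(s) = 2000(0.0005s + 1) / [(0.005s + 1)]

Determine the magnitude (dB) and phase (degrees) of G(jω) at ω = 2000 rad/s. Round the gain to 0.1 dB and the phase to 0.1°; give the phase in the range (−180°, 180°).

At ω = 2000 rad/s:
zero (1 + j2000·0.0005) = 1 + j1 → |·| ≈ 1.4142, ∠ ≈ 45.00°
pole (1 + j2000·0.005) = 1 + j10 → |·| ≈ 10.05, ∠ ≈ 84.29°
|G| = 2000 · 1.4142 / (10.05) ≈ 281.43
Gain = 20 log₁₀(281.43) ≈ 48.99 dB
∠G = (45.00°) − (84.29°) = -39.29°

49.0 dB, -39.3°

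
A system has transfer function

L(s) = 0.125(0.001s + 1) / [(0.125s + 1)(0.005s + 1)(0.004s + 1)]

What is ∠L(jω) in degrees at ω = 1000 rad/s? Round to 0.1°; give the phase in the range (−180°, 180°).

160.8°

At ω = 1000 rad/s:
zero (1 + j1000·0.001) = 1 + j1 → |·| ≈ 1.4142, ∠ ≈ 45.00°
pole (1 + j1000·0.125) = 1 + j125 → |·| ≈ 125, ∠ ≈ 89.54°
pole (1 + j1000·0.005) = 1 + j5 → |·| ≈ 5.099, ∠ ≈ 78.69°
pole (1 + j1000·0.004) = 1 + j4 → |·| ≈ 4.1231, ∠ ≈ 75.96°
∠L = (45.00°) − (89.54° + 78.69° + 75.96°) = -199.19° ≡ 160.81° (principal value)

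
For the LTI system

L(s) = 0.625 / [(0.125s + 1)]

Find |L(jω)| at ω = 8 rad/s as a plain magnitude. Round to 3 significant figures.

At ω = 8 rad/s:
pole (1 + j8·0.125) = 1 + j1 → |·| ≈ 1.4142, ∠ ≈ 45.00°
|L| = 0.625 · 1 / (1.4142) ≈ 0.44195

0.442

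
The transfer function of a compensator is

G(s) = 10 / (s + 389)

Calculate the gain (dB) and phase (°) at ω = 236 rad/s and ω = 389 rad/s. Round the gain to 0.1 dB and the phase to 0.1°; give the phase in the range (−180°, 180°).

ω = 236: -33.2 dB, -31.2°; ω = 389: -34.8 dB, -45.0°

At s = jω = j236:
pole (s+389): 389 + j236 → |·| = √(389²+236²) = √207017 ≈ 454.99, ∠ = arctan(236/389) ≈ 31.24°
|G| = 10 / 454.99 ≈ 0.021979
Gain = 20 log₁₀(0.021979) ≈ -33.16 dB
∠G = 0.00° − 31.24° = -31.24°

At s = jω = j389:
pole (s+389): 389 + j389 → |·| = √(389²+389²) = √302642 ≈ 550.13, ∠ = arctan(389/389) ≈ 45.00°
|G| = 10 / 550.13 ≈ 0.018178
Gain = 20 log₁₀(0.018178) ≈ -34.81 dB
∠G = 0.00° − 45.00° = -45.00°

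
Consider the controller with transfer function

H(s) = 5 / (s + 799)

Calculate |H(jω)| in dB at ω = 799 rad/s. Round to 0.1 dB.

At s = jω = j799:
pole (s+799): 799 + j799 → |·| = √(799²+799²) = √1276802 ≈ 1130, ∠ = arctan(799/799) ≈ 45.00°
|H| = 5 / 1130 ≈ 0.0044248
Gain = 20 log₁₀(0.0044248) ≈ -47.08 dB

-47.1 dB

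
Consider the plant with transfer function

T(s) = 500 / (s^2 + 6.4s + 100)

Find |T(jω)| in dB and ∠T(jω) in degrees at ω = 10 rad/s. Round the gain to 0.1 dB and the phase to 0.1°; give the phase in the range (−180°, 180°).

At s = jω = j10:
quadratic: (j10)² + 6.4·j10 + 100 = 0 + j64 → |·| ≈ 64, ∠ ≈ 90.00°
|T| = 500 / 64 ≈ 7.8125
Gain = 20 log₁₀(7.8125) ≈ 17.86 dB
∠T = 0.00° − 90.00° = -90.00°

17.9 dB, -90.0°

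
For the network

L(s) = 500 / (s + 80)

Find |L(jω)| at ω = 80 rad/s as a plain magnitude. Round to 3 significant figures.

4.42

At s = jω = j80:
pole (s+80): 80 + j80 → |·| = √(80²+80²) = √12800 ≈ 113.14, ∠ = arctan(80/80) ≈ 45.00°
|L| = 500 / 113.14 ≈ 4.4193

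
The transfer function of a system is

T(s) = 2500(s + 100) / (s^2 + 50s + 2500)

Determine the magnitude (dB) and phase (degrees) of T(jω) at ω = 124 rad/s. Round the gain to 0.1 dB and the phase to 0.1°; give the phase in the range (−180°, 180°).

At s = jω = j124:
zero (s+100): 100 + j124 → |·| = √(100²+124²) = √25376 ≈ 159.3, ∠ = arctan(124/100) ≈ 51.12°
quadratic: (j124)² + 50·j124 + 2500 = -12876 + j6200 → |·| ≈ 14291, ∠ ≈ 154.29°
|T| = 2500 · 159.3 / 14291 ≈ 27.867
Gain = 20 log₁₀(27.867) ≈ 28.90 dB
∠T = 51.12° − 154.29° = -103.17°

28.9 dB, -103.2°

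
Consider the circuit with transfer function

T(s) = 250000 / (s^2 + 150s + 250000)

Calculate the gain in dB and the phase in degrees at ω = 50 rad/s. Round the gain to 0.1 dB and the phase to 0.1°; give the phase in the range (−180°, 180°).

At s = jω = j50:
quadratic: (j50)² + 150·j50 + 250000 = 247500 + j7500 → |·| ≈ 2.4761e+05, ∠ ≈ 1.74°
|T| = 250000 / 2.4761e+05 ≈ 1.0097
Gain = 20 log₁₀(1.0097) ≈ 0.08 dB
∠T = 0.00° − 1.74° = -1.74°

0.1 dB, -1.7°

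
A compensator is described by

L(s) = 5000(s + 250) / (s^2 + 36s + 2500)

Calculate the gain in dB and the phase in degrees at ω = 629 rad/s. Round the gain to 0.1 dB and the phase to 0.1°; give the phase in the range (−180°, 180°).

At s = jω = j629:
zero (s+250): 250 + j629 → |·| = √(250²+629²) = √458141 ≈ 676.86, ∠ = arctan(629/250) ≈ 68.32°
quadratic: (j629)² + 36·j629 + 2500 = -393141 + j22644 → |·| ≈ 3.9379e+05, ∠ ≈ 176.70°
|L| = 5000 · 676.86 / 3.9379e+05 ≈ 8.5942
Gain = 20 log₁₀(8.5942) ≈ 18.68 dB
∠L = 68.32° − 176.70° = -108.38°

18.7 dB, -108.4°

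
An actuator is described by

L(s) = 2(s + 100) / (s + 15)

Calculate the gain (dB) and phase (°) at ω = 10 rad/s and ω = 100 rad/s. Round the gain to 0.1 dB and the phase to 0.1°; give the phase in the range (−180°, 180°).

At s = jω = j10:
zero (s+100): 100 + j10 → |·| = √(100²+10²) = √10100 ≈ 100.5, ∠ = arctan(10/100) ≈ 5.71°
pole (s+15): 15 + j10 → |·| = √(15²+10²) = √325 ≈ 18.028, ∠ = arctan(10/15) ≈ 33.69°
|L| = 2 · 100.5 / 18.028 ≈ 11.149
Gain = 20 log₁₀(11.149) ≈ 20.94 dB
∠L = 5.71° − 33.69° = -27.98°

At s = jω = j100:
zero (s+100): 100 + j100 → |·| = √(100²+100²) = √20000 ≈ 141.42, ∠ = arctan(100/100) ≈ 45.00°
pole (s+15): 15 + j100 → |·| = √(15²+100²) = √10225 ≈ 101.12, ∠ = arctan(100/15) ≈ 81.47°
|L| = 2 · 141.42 / 101.12 ≈ 2.7971
Gain = 20 log₁₀(2.7971) ≈ 8.93 dB
∠L = 45.00° − 81.47° = -36.47°

ω = 10: 20.9 dB, -28.0°; ω = 100: 8.9 dB, -36.5°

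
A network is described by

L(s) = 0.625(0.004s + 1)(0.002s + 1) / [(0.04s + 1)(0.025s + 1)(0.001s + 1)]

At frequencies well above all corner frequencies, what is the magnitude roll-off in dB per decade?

Each pole contributes −20 dB/decade at high frequency; each zero contributes +20 dB/decade.
Net: 2 zero(s) − 3 pole(s) → -20 dB/decade.

-20 dB/decade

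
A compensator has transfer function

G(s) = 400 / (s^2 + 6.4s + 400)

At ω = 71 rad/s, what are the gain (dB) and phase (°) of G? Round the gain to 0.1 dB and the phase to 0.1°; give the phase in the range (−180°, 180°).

-21.3 dB, -174.4°

At s = jω = j71:
quadratic: (j71)² + 6.4·j71 + 400 = -4641 + j454.4 → |·| ≈ 4663.2, ∠ ≈ 174.41°
|G| = 400 / 4663.2 ≈ 0.085778
Gain = 20 log₁₀(0.085778) ≈ -21.33 dB
∠G = 0.00° − 174.41° = -174.41°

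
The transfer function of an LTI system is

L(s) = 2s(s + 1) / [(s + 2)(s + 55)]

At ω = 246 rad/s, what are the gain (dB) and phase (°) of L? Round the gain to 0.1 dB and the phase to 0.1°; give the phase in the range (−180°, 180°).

At s = jω = j246:
zero (s+1): 1 + j246 → |·| = √(1²+246²) = √60517 ≈ 246, ∠ = arctan(246/1) ≈ 89.77°
zero at origin: s = j246 → |·| = 246, ∠ = 90.00°
pole (s+2): 2 + j246 → |·| = √(2²+246²) = √60520 ≈ 246.01, ∠ = arctan(246/2) ≈ 89.53°
pole (s+55): 55 + j246 → |·| = √(55²+246²) = √63541 ≈ 252.07, ∠ = arctan(246/55) ≈ 77.40°
|L| = 2 · 60516 / 62012 ≈ 1.9518
Gain = 20 log₁₀(1.9518) ≈ 5.81 dB
∠L = 179.77° − 166.93° = 12.84°

5.8 dB, 12.8°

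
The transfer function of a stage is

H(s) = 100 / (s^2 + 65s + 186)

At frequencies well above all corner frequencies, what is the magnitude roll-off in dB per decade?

Each pole contributes −20 dB/decade at high frequency; each zero contributes +20 dB/decade.
Net: 0 zero(s) − 2 pole(s) → -40 dB/decade.

-40 dB/decade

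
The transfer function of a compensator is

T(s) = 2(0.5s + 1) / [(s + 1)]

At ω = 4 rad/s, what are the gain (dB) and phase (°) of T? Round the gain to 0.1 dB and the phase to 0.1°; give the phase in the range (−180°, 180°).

0.7 dB, -12.5°

At ω = 4 rad/s:
zero (1 + j4·0.5) = 1 + j2 → |·| ≈ 2.2361, ∠ ≈ 63.43°
pole (1 + j4·1) = 1 + j4 → |·| ≈ 4.1231, ∠ ≈ 75.96°
|T| = 2 · 2.2361 / (4.1231) ≈ 1.0847
Gain = 20 log₁₀(1.0847) ≈ 0.71 dB
∠T = (63.43°) − (75.96°) = -12.53°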